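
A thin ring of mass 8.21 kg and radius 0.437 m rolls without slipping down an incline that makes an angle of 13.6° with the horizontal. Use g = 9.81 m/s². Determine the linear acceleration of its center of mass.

a ≈ 1.15 m/s²

Translation along the incline: Mg sinθ − f = Ma.
Rotation about the center: fR = Iα with I = MR². No-slip gives a = αR, so f = (I/R²)a = M a.
Substituting: Mg sinθ = (1 + 1.000)Ma, so a = g sinθ/(1 + 1.000) = (9.81) sin 13.6° / 2.000 = 1.153 m/s².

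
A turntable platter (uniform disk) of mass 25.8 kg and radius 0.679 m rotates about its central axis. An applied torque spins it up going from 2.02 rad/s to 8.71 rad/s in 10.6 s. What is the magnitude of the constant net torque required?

τ ≈ 3.75 N·m

I = ½MR² = (1/2)(25.8)(0.679)² = 5.947 kg·m².
α = Δω/Δt = (8.71 − 2.02)/10.6 = 0.6311 rad/s².
τ = Iα = (5.947)(0.6311) = 3.754 N·m.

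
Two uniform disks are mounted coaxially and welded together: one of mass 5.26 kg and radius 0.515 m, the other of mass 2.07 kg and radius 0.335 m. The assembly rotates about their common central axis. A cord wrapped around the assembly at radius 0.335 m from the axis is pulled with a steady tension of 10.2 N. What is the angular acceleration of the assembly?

I = ½M₁R₁² + ½M₂R₂² = ½(5.26)(0.515)² + ½(2.07)(0.335)² = 0.8137 kg·m².
τ = F r = (10.2)(0.335) = 3.417 N·m.
α = τ/I = 3.417/0.8137 = 4.199 rad/s².

α ≈ 4.20 rad/s²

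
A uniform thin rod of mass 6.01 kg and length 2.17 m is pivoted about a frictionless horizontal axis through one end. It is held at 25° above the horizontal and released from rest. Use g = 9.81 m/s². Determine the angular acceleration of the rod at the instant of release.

About the pivot, I = (1/3)ML² = (1/3)(6.01)(2.17)² = 9.433 kg·m².
The weight acts at the center, a distance L/2 = 1.085 m from the pivot; τ = Mg(L/2) cos 25° = 57.98 N·m.
α = τ/I = 57.98/9.433 = 6.146 rad/s².

α ≈ 6.15 rad/s²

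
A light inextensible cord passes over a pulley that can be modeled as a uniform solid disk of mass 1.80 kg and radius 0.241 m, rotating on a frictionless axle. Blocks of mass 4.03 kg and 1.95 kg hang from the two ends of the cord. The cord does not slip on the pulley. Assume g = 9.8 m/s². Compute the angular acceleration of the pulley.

α ≈ 12.3 rad/s²

I = ½MR² = (1/2)(1.80)(0.241)² = 0.05227 kg·m².
Heavier block: m₁g − T₁ = m₁a. Lighter block: T₂ − m₂g = m₂a.
Pulley: (T₁ − T₂)R = Iα = I(a/R), so T₁ − T₂ = (I/R²)a = (1/2)M_p a = 0.9000·a.
Adding the three: (m₁ − m₂)g = (m₁ + m₂ + 0.9000)a, so a = (4.03 − 1.95)(9.8)/(4.03 + 1.95 + 0.9000) = 2.963 m/s².
α = a/R = 2.963/0.241 = 12.29 rad/s².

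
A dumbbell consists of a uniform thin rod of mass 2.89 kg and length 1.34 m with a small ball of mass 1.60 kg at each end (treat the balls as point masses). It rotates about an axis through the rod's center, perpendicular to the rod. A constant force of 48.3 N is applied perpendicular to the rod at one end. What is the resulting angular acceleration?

I_rod = (1/12)ML² = (1/12)(2.89)(1.34)² = 0.4324 kg·m².
I_balls = 2·m·(L/2)² = 2(1.60)(0.6700)² = 1.436 kg·m².
Total I = 1.869 kg·m².
τ = F·(L/2) = (48.3)(0.670) = 32.36 N·m.
α = τ/I = 32.36/1.869 = 17.32 rad/s².

α ≈ 17.3 rad/s²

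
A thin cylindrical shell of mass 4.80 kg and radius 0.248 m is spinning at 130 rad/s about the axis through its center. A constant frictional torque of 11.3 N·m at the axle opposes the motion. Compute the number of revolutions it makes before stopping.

I = MR² = (4.80)(0.248)² = 0.2952 kg·m².
The net torque has magnitude 11.3 N·m, opposing ω.
|α| = τ/I = 11.30/0.2952 = 38.28 rad/s² (deceleration).
ω² = ω₀² − 2|α|θ with ω = 0 ⇒ θ = ω₀²/(2|α|) = 220.8 rad = 35.14 rev.

≈ 35.1 revolutions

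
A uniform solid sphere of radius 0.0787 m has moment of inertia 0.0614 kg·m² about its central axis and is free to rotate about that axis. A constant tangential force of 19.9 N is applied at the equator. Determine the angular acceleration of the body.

α ≈ 25.5 rad/s²

τ = F R = (19.9)(0.0787) = 1.566 N·m.
From τ = Iα: α = 1.566/0.06140 = 25.51 rad/s².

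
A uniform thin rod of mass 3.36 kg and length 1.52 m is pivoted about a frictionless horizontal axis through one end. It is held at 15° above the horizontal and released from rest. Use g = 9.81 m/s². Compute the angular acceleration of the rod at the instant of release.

α ≈ 9.35 rad/s²

About the pivot, I = (1/3)ML² = (1/3)(3.36)(1.52)² = 2.588 kg·m².
The weight acts at the center, a distance L/2 = 0.7600 m from the pivot; τ = Mg(L/2) cos 15° = 24.20 N·m.
α = τ/I = 24.20/2.588 = 9.351 rad/s².
(Equivalently α = (3g/(2L)) cos 15° = 9.351 rad/s².)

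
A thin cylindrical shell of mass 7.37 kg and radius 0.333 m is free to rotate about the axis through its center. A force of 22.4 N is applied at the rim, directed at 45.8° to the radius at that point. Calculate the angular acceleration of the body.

α ≈ 6.54 rad/s²

I = MR² = (7.37)(0.333)² = 0.8173 kg·m².
Only the tangential component produces torque: τ = F R sinθ = (22.4)(0.333) sin 45.8° = 5.348 N·m.
From τ = Iα: α = 5.348/0.8173 = 6.543 rad/s².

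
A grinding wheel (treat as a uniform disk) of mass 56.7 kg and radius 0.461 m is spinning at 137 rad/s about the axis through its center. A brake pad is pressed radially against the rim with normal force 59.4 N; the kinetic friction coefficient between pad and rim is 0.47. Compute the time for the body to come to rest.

t ≈ 64.1 s

I = ½MR² = (1/2)(56.7)(0.461)² = 6.025 kg·m².
Friction force f = μN = (0.47)(59.4) = 27.92 N at the rim; torque magnitude τ = fR = 12.87 N·m, opposing ω.
|α| = τ/I = 12.87/6.025 = 2.136 rad/s² (deceleration).
0 = ω₀ − |α|t ⇒ t = ω₀/|α| = 137/2.136 = 64.13 s.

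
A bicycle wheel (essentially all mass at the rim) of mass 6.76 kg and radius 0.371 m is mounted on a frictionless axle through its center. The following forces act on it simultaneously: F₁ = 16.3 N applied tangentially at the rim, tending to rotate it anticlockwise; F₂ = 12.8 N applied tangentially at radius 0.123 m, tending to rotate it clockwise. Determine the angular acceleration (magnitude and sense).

α ≈ 4.81 rad/s², anticlockwise

I = MR² = (6.76)(0.371)² = 0.9305 kg·m².
Taking anticlockwise as positive: τ₁ = +(16.3)(0.371) = +6.047 N·m; τ₂ = −(12.8)(0.123) = −1.574 N·m.
Net torque τ = 4.473 N·m.
α = τ/I = 4.473/0.9305 = 4.807 rad/s².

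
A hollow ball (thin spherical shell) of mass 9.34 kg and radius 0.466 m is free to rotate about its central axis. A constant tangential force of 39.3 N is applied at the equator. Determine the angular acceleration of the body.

α ≈ 13.5 rad/s²

I = (2/3)MR² = (2/3)(9.34)(0.466)² = 1.352 kg·m².
τ = F R = (39.3)(0.466) = 18.31 N·m.
From τ = Iα: α = 18.31/1.352 = 13.54 rad/s².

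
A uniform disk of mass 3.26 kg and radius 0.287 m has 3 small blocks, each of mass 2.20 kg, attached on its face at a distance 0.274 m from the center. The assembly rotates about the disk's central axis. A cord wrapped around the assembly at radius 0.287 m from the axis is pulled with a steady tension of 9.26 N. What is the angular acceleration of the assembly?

α ≈ 4.22 rad/s²

I_disk = ½MR² = ½(3.26)(0.287)² = 0.1343 kg·m².
I_blocks = 3·m·r² = 3(2.20)(0.274)² = 0.4955 kg·m².
Total I = 0.6298 kg·m².
τ = F r = (9.26)(0.287) = 2.658 N·m.
α = τ/I = 2.658/0.6298 = 4.220 rad/s².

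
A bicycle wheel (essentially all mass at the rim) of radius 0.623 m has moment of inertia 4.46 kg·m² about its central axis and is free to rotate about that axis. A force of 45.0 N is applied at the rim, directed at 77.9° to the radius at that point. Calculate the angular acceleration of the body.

Only the tangential component produces torque: τ = F R sinθ = (45.0)(0.623) sin 77.9° = 27.41 N·m.
From τ = Iα: α = 27.41/4.460 = 6.146 rad/s².

α ≈ 6.15 rad/s²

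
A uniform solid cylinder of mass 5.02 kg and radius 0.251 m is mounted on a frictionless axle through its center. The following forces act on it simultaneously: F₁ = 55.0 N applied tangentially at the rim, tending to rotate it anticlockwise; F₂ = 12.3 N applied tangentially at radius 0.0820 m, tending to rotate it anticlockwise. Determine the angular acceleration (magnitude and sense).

I = ½MR² = (1/2)(5.02)(0.251)² = 0.1581 kg·m².
Taking anticlockwise as positive: τ₁ = +(55.0)(0.251) = +13.80 N·m; τ₂ = +(12.3)(0.0820) = +1.009 N·m.
Net torque τ = 14.81 N·m.
α = τ/I = 14.81/0.1581 = 93.68 rad/s².

α ≈ 93.7 rad/s², anticlockwise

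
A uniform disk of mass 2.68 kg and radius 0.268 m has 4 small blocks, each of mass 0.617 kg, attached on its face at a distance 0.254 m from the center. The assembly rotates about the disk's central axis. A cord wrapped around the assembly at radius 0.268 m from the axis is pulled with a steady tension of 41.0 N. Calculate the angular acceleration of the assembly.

I_disk = ½MR² = ½(2.68)(0.268)² = 0.09624 kg·m².
I_blocks = 4·m·r² = 4(0.617)(0.254)² = 0.1592 kg·m².
Total I = 0.2555 kg·m².
τ = F r = (41.0)(0.268) = 10.99 N·m.
α = τ/I = 10.99/0.2555 = 43.01 rad/s².

α ≈ 43.0 rad/s²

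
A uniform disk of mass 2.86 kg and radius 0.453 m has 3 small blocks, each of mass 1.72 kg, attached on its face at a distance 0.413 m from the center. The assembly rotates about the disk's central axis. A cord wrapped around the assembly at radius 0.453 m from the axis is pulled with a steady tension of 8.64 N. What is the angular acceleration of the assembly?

α ≈ 3.34 rad/s²

I_disk = ½MR² = ½(2.86)(0.453)² = 0.2934 kg·m².
I_blocks = 3·m·r² = 3(1.72)(0.413)² = 0.8801 kg·m².
Total I = 1.174 kg·m².
τ = F r = (8.64)(0.453) = 3.914 N·m.
α = τ/I = 3.914/1.174 = 3.335 rad/s².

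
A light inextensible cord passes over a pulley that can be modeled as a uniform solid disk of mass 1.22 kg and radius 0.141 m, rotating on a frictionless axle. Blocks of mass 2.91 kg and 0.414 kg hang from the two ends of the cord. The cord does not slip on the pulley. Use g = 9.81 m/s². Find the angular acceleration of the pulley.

α ≈ 44.1 rad/s²

I = ½MR² = (1/2)(1.22)(0.141)² = 0.01213 kg·m².
Heavier block: m₁g − T₁ = m₁a. Lighter block: T₂ − m₂g = m₂a.
Pulley: (T₁ − T₂)R = Iα = I(a/R), so T₁ − T₂ = (I/R²)a = (1/2)M_p a = 0.6100·a.
Adding the three: (m₁ − m₂)g = (m₁ + m₂ + 0.6100)a, so a = (2.91 − 0.414)(9.81)/(2.91 + 0.414 + 0.6100) = 6.224 m/s².
α = a/R = 6.224/0.141 = 44.14 rad/s².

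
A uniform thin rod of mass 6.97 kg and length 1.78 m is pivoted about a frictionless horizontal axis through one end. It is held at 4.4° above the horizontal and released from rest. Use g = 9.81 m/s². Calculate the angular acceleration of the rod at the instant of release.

About the pivot, I = (1/3)ML² = (1/3)(6.97)(1.78)² = 7.361 kg·m².
The weight acts at the center, a distance L/2 = 0.8900 m from the pivot; τ = Mg(L/2) cos 4.4° = 60.68 N·m.
α = τ/I = 60.68/7.361 = 8.242 rad/s².

α ≈ 8.24 rad/s²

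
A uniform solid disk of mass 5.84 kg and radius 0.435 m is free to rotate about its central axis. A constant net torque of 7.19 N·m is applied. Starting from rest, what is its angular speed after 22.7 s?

I = ½MR² = (1/2)(5.84)(0.435)² = 0.5525 kg·m².
α = τ/I = 7.19/0.5525 = 13.01 rad/s².
ω = ω₀ + αt = 0 + (13.01)(22.7) = 295.4 rad/s.

ω ≈ 295 rad/s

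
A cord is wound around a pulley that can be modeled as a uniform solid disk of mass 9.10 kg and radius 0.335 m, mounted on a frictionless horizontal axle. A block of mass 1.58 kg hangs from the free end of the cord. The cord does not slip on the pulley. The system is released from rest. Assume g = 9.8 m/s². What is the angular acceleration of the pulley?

α ≈ 7.54 rad/s²

I = ½MR² = (1/2)(9.10)(0.335)² = 0.5106 kg·m².
Block: mg − T = ma. Pulley: TR = Iα. No-slip: a = αR, so T = (I/R²)a = 4.550·a.
Then mg = (m + 4.550)a, so a = (1.58)(9.8)/(1.58 + 4.550) = 2.526 m/s².
α = a/R = 2.526/0.335 = 7.540 rad/s².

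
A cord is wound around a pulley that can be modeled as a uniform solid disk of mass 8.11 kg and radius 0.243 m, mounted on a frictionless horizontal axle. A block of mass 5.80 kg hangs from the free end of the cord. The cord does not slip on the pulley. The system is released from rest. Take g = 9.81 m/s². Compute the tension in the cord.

I = ½MR² = (1/2)(8.11)(0.243)² = 0.2394 kg·m².
Block: mg − T = ma. Pulley: TR = Iα. No-slip: a = αR, so T = (I/R²)a = 4.055·a.
Then mg = (m + 4.055)a, so a = (5.80)(9.81)/(5.80 + 4.055) = 5.774 m/s².
T = 4.055·a = 23.41 N.

T ≈ 23.4 N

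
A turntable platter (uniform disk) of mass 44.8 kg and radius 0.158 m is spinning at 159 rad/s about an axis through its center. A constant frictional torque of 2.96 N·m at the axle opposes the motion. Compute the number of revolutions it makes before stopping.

I = ½MR² = (1/2)(44.8)(0.158)² = 0.5592 kg·m².
The net torque has magnitude 2.96 N·m, opposing ω.
|α| = τ/I = 2.960/0.5592 = 5.293 rad/s² (deceleration).
ω² = ω₀² − 2|α|θ with ω = 0 ⇒ θ = ω₀²/(2|α|) = 2388 rad = 380.1 rev.

≈ 380 revolutions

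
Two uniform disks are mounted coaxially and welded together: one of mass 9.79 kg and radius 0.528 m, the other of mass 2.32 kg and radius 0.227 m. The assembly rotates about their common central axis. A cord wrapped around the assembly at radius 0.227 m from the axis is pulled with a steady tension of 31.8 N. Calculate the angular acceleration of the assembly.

I = ½M₁R₁² + ½M₂R₂² = ½(9.79)(0.528)² + ½(2.32)(0.227)² = 1.424 kg·m².
τ = F r = (31.8)(0.227) = 7.219 N·m.
α = τ/I = 7.219/1.424 = 5.068 rad/s².

α ≈ 5.07 rad/s²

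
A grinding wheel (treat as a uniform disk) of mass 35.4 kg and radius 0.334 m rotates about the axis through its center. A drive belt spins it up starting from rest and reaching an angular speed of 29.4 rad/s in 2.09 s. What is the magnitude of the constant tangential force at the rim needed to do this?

I = ½MR² = (1/2)(35.4)(0.334)² = 1.975 kg·m².
α = Δω/Δt = (29.4 − 0)/2.09 = 14.07 rad/s².
The required torque is τ = Iα = (1.975)(14.07) = 27.78 N·m.
A tangential force at the rim gives τ = FR, so F = τ/R = 27.78/0.334 = 83.16 N.

F ≈ 83.2 N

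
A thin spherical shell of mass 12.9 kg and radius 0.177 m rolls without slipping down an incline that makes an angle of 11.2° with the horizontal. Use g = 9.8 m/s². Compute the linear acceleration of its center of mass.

a ≈ 1.14 m/s²

Translation along the incline: Mg sinθ − f = Ma.
Rotation about the center: fR = Iα with I = (2/3)MR². No-slip gives a = αR, so f = (I/R²)a = (2/3)M a.
Substituting: Mg sinθ = (1 + 0.6667)Ma, so a = g sinθ/(1 + 0.6667) = (9.8) sin 11.2° / 1.667 = 1.142 m/s².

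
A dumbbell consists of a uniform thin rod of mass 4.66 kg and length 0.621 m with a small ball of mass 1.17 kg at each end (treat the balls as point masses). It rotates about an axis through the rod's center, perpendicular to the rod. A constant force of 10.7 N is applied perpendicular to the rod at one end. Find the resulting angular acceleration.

I_rod = (1/12)ML² = (1/12)(4.66)(0.621)² = 0.1498 kg·m².
I_balls = 2·m·(L/2)² = 2(1.17)(0.3105)² = 0.2256 kg·m².
Total I = 0.3754 kg·m².
τ = F·(L/2) = (10.7)(0.310) = 3.322 N·m.
α = τ/I = 3.322/0.3754 = 8.851 rad/s².

α ≈ 8.85 rad/s²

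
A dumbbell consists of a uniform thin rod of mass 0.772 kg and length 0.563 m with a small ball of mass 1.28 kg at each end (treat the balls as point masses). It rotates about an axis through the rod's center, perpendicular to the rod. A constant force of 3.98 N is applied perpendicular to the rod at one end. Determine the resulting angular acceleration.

I_rod = (1/12)ML² = (1/12)(0.772)(0.563)² = 0.02039 kg·m².
I_balls = 2·m·(L/2)² = 2(1.28)(0.2815)² = 0.2029 kg·m².
Total I = 0.2233 kg·m².
τ = F·(L/2) = (3.98)(0.281) = 1.120 N·m.
α = τ/I = 1.120/0.2233 = 5.018 rad/s².

α ≈ 5.02 rad/s²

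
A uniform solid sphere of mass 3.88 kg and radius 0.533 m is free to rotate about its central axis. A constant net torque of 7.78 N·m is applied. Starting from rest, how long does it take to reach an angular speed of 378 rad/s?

t ≈ 21.4 s

I = (2/5)MR² = (2/5)(3.88)(0.533)² = 0.4409 kg·m².
α = τ/I = 7.78/0.4409 = 17.65 rad/s².
ω = αt ⇒ t = ω/α = 378/17.65 = 21.42 s.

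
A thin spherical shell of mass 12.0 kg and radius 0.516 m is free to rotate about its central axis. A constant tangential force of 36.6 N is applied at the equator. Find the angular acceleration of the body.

I = (2/3)MR² = (2/3)(12.0)(0.516)² = 2.130 kg·m².
τ = F R = (36.6)(0.516) = 18.89 N·m.
Newton's second law for rotation, τ = Iα, gives α = τ/I = 18.89/2.130 = 8.866 rad/s².

α ≈ 8.87 rad/s²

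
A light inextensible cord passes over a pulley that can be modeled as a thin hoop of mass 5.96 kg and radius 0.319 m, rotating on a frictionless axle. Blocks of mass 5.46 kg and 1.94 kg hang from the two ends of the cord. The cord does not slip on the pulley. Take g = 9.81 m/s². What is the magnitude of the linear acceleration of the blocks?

I = MR² = (5.96)(0.319)² = 0.6065 kg·m².
Heavier block: m₁g − T₁ = m₁a. Lighter block: T₂ − m₂g = m₂a.
Pulley: (T₁ − T₂)R = Iα = I(a/R), so T₁ − T₂ = (I/R²)a = 1·M_p a = 5.960·a.
Adding the three: (m₁ − m₂)g = (m₁ + m₂ + 5.960)a, so a = (5.46 − 1.94)(9.81)/(5.46 + 1.94 + 5.960) = 2.585 m/s².

a ≈ 2.58 m/s²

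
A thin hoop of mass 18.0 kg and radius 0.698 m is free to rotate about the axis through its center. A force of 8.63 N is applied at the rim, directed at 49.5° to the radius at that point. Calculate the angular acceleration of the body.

I = MR² = (18.0)(0.698)² = 8.770 kg·m².
Only the tangential component produces torque: τ = F R sinθ = (8.63)(0.698) sin 49.5° = 4.580 N·m.
Newton's second law for rotation, τ = Iα, gives α = τ/I = 4.580/8.770 = 0.5223 rad/s².

α ≈ 0.522 rad/s²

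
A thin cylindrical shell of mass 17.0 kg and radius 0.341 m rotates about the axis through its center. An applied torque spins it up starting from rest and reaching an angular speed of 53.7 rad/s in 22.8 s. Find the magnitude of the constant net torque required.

τ ≈ 4.66 N·m

I = MR² = (17.0)(0.341)² = 1.977 kg·m².
α = Δω/Δt = (53.7 − 0)/22.8 = 2.355 rad/s².
τ = Iα = (1.977)(2.355) = 4.656 N·m.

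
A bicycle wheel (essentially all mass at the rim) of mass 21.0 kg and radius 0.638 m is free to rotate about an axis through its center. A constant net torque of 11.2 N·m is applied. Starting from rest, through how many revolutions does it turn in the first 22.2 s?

≈ 51.4 revolutions

I = MR² = (21.0)(0.638)² = 8.548 kg·m².
α = τ/I = 11.2/8.548 = 1.310 rad/s².
θ = ½αt² = ½(1.310)(22.2)² = 322.9 rad.
Revolutions = θ/(2π) = 51.39.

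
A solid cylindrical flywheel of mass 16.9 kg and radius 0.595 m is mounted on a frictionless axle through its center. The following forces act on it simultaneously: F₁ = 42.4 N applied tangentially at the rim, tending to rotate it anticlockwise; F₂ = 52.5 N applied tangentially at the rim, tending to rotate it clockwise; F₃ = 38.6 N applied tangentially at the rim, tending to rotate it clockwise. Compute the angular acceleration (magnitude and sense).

α ≈ 9.69 rad/s², clockwise

I = ½MR² = (1/2)(16.9)(0.595)² = 2.992 kg·m².
Taking anticlockwise as positive: τ₁ = +(42.4)(0.595) = +25.23 N·m; τ₂ = −(52.5)(0.595) = −31.24 N·m; τ₃ = −(38.6)(0.595) = −22.97 N·m.
Net torque τ = -28.98 N·m.
α = τ/I = -28.98/2.992 = -9.686 rad/s².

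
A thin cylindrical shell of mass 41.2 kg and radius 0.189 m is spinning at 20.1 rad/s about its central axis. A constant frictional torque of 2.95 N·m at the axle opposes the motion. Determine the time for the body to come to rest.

I = MR² = (41.2)(0.189)² = 1.472 kg·m².
The net torque has magnitude 2.95 N·m, opposing ω.
|α| = τ/I = 2.950/1.472 = 2.004 rad/s² (deceleration).
0 = ω₀ − |α|t ⇒ t = ω₀/|α| = 20.1/2.004 = 10.03 s.

t ≈ 10.0 s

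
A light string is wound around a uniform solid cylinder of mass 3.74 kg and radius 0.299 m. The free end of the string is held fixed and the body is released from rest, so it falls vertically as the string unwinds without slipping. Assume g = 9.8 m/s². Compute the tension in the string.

Translation: Mg − T = Ma. Rotation about the center: TR = Iα with I = ½MR².
With a = αR: T = (I/R²)a = (1/2)M a, so Mg = (1 + 0.5000)Ma.
a = g/(1 + 0.5000) = 9.8/1.500 = 6.533 m/s².
T = 0.5000·M·a = (0.5000)(3.74)(6.533) = 12.22 N.

T ≈ 12.2 N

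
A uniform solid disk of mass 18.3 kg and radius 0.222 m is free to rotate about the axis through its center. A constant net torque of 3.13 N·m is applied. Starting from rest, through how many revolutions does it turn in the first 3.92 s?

I = ½MR² = (1/2)(18.3)(0.222)² = 0.4509 kg·m².
α = τ/I = 3.13/0.4509 = 6.941 rad/s².
θ = ½αt² = ½(6.941)(3.92)² = 53.33 rad.
Revolutions = θ/(2π) = 8.487.

≈ 8.49 revolutions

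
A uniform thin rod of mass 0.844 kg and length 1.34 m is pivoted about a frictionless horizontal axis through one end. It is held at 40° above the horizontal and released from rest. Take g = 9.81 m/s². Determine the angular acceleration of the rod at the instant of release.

α ≈ 8.41 rad/s²

About the pivot, I = (1/3)ML² = (1/3)(0.844)(1.34)² = 0.5052 kg·m².
The weight acts at the center, a distance L/2 = 0.6700 m from the pivot; τ = Mg(L/2) cos 40° = 4.250 N·m.
α = τ/I = 4.250/0.5052 = 8.412 rad/s².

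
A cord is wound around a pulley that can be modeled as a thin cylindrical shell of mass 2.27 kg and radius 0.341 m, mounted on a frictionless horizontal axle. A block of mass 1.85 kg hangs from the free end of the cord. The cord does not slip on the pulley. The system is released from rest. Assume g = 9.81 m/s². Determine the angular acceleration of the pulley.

I = MR² = (2.27)(0.341)² = 0.2640 kg·m².
Block: mg − T = ma. Pulley: TR = Iα. No-slip: a = αR, so T = (I/R²)a = 2.270·a.
Then mg = (m + 2.270)a, so a = (1.85)(9.81)/(1.85 + 2.270) = 4.405 m/s².
α = a/R = 4.405/0.341 = 12.92 rad/s².

α ≈ 12.9 rad/s²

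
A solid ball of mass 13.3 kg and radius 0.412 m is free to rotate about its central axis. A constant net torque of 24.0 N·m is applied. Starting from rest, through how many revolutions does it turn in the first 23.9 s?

≈ 1210 revolutions

I = (2/5)MR² = (2/5)(13.3)(0.412)² = 0.9030 kg·m².
α = τ/I = 24.0/0.9030 = 26.58 rad/s².
θ = ½αt² = ½(26.58)(23.9)² = 7591 rad.
Revolutions = θ/(2π) = 1208.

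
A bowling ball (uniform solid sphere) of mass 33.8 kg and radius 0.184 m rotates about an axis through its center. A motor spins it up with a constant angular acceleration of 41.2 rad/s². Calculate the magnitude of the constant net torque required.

τ ≈ 18.9 N·m

I = (2/5)MR² = (2/5)(33.8)(0.184)² = 0.4577 kg·m².
τ = Iα = (0.4577)(41.20) = 18.86 N·m.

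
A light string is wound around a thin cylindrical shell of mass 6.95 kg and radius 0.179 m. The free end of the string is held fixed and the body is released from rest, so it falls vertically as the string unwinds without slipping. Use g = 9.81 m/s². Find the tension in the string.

Translation: Mg − T = Ma. Rotation about the center: TR = Iα with I = MR².
With a = αR: T = (I/R²)a = M a, so Mg = (1 + 1.000)Ma.
a = g/(1 + 1.000) = 9.81/2.000 = 4.905 m/s².
T = 1.000·M·a = (1.000)(6.95)(4.905) = 34.09 N.

T ≈ 34.1 N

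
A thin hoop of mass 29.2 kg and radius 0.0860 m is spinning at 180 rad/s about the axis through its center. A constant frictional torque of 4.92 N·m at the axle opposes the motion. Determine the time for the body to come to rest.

I = MR² = (29.2)(0.0860)² = 0.2160 kg·m².
The net torque has magnitude 4.92 N·m, opposing ω.
|α| = τ/I = 4.920/0.2160 = 22.78 rad/s² (deceleration).
0 = ω₀ − |α|t ⇒ t = ω₀/|α| = 180/22.78 = 7.901 s.

t ≈ 7.90 s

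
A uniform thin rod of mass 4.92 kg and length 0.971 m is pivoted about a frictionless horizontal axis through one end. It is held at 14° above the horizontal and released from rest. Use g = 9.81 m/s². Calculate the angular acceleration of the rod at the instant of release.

About the pivot, I = (1/3)ML² = (1/3)(4.92)(0.971)² = 1.546 kg·m².
The weight acts at the center, a distance L/2 = 0.4855 m from the pivot; τ = Mg(L/2) cos 14° = 22.74 N·m.
α = τ/I = 22.74/1.546 = 14.70 rad/s².
(Equivalently α = (3g/(2L)) cos 14° = 14.70 rad/s².)

α ≈ 14.7 rad/s²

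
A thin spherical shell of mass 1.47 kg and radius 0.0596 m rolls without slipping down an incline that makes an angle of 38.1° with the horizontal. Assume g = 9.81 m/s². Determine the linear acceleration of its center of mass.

Translation along the incline: Mg sinθ − f = Ma.
Rotation about the center: fR = Iα with I = (2/3)MR². No-slip gives a = αR, so f = (I/R²)a = (2/3)M a.
Substituting: Mg sinθ = (1 + 0.6667)Ma, so a = g sinθ/(1 + 0.6667) = (9.81) sin 38.1° / 1.667 = 3.632 m/s².

a ≈ 3.63 m/s²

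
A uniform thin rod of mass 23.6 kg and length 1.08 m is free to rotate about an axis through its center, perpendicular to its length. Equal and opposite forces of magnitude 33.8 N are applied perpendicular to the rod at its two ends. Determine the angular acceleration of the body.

I = (1/12)ML² = (1/12)(23.6)(1.08)² = 2.294 kg·m².
The couple gives τ = F·(L/2) + F·(L/2) = F L = (33.8)(1.08) = 36.50 N·m.
From τ = Iα: α = 36.50/2.294 = 15.91 rad/s².

α ≈ 15.9 rad/s²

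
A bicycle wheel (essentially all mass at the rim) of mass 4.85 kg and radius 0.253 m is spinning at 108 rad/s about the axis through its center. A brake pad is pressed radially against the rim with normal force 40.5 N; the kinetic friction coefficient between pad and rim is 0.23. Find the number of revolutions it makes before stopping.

I = MR² = (4.85)(0.253)² = 0.3104 kg·m².
Friction force f = μN = (0.23)(40.5) = 9.315 N at the rim; torque magnitude τ = fR = 2.357 N·m, opposing ω.
|α| = τ/I = 2.357/0.3104 = 7.591 rad/s² (deceleration).
ω² = ω₀² − 2|α|θ with ω = 0 ⇒ θ = ω₀²/(2|α|) = 768.2 rad = 122.3 rev.

≈ 122 revolutions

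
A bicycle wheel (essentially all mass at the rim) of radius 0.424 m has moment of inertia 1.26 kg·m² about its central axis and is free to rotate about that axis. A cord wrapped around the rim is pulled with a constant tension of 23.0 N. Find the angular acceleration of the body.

τ = F R = (23.0)(0.424) = 9.752 N·m.
Newton's second law for rotation, τ = Iα, gives α = τ/I = 9.752/1.260 = 7.740 rad/s².

α ≈ 7.74 rad/s²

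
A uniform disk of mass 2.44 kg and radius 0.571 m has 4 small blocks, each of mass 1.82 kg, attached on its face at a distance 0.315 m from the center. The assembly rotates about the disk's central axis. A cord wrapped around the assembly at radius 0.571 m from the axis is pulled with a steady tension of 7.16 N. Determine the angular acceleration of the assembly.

I_disk = ½MR² = ½(2.44)(0.571)² = 0.3978 kg·m².
I_blocks = 4·m·r² = 4(1.82)(0.315)² = 0.7224 kg·m².
Total I = 1.120 kg·m².
τ = F r = (7.16)(0.571) = 4.088 N·m.
α = τ/I = 4.088/1.120 = 3.650 rad/s².

α ≈ 3.65 rad/s²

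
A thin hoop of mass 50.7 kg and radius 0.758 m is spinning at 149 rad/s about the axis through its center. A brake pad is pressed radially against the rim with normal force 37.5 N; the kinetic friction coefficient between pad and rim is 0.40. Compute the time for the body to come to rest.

t ≈ 382 s

I = MR² = (50.7)(0.758)² = 29.13 kg·m².
Friction force f = μN = (0.40)(37.5) = 15.00 N at the rim; torque magnitude τ = fR = 11.37 N·m, opposing ω.
|α| = τ/I = 11.37/29.13 = 0.3903 rad/s² (deceleration).
0 = ω₀ − |α|t ⇒ t = ω₀/|α| = 149/0.3903 = 381.7 s.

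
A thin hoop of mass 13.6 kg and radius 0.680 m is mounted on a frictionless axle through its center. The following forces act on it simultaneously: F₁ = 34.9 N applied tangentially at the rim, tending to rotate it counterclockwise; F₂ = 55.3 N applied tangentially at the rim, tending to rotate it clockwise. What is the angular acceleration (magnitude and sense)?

α ≈ 2.21 rad/s², clockwise

I = MR² = (13.6)(0.680)² = 6.289 kg·m².
Taking counterclockwise as positive: τ₁ = +(34.9)(0.680) = +23.73 N·m; τ₂ = −(55.3)(0.680) = −37.60 N·m.
Net torque τ = -13.87 N·m.
α = τ/I = -13.87/6.289 = -2.206 rad/s².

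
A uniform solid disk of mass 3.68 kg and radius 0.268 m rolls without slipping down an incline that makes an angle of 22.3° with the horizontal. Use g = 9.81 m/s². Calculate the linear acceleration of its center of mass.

Translation along the incline: Mg sinθ − f = Ma.
Rotation about the center: fR = Iα with I = ½MR². No-slip gives a = αR, so f = (I/R²)a = (1/2)M a.
Substituting: Mg sinθ = (1 + 0.5000)Ma, so a = g sinθ/(1 + 0.5000) = (9.81) sin 22.3° / 1.500 = 2.482 m/s².

a ≈ 2.48 m/s²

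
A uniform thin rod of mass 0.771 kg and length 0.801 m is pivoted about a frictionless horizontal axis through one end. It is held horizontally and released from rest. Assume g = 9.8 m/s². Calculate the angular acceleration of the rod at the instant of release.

About the pivot, I = (1/3)ML² = (1/3)(0.771)(0.801)² = 0.1649 kg·m².
The weight acts at the center, a distance L/2 = 0.4005 m from the pivot; τ = Mg(L/2) = 3.026 N·m.
α = τ/I = 3.026/0.1649 = 18.35 rad/s².

α ≈ 18.4 rad/s²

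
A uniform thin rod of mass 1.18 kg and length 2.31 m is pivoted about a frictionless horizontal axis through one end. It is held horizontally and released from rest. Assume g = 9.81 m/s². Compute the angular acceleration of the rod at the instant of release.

α ≈ 6.37 rad/s²

About the pivot, I = (1/3)ML² = (1/3)(1.18)(2.31)² = 2.099 kg·m².
The weight acts at the center, a distance L/2 = 1.155 m from the pivot; τ = Mg(L/2) = 13.37 N·m.
α = τ/I = 13.37/2.099 = 6.370 rad/s².
(Equivalently α = (3g/(2L)) = 6.370 rad/s².)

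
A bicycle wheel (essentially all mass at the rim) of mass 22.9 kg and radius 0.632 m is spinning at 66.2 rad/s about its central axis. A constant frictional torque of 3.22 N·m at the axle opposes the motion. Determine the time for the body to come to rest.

t ≈ 188 s

I = MR² = (22.9)(0.632)² = 9.147 kg·m².
The net torque has magnitude 3.22 N·m, opposing ω.
|α| = τ/I = 3.220/9.147 = 0.3520 rad/s² (deceleration).
0 = ω₀ − |α|t ⇒ t = ω₀/|α| = 66.2/0.3520 = 188.0 s.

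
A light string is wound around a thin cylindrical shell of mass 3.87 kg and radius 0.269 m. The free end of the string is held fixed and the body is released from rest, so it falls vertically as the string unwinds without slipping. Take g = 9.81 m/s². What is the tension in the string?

Translation: Mg − T = Ma. Rotation about the center: TR = Iα with I = MR².
With a = αR: T = (I/R²)a = M a, so Mg = (1 + 1.000)Ma.
a = g/(1 + 1.000) = 9.81/2.000 = 4.905 m/s².
T = 1.000·M·a = (1.000)(3.87)(4.905) = 18.98 N.

T ≈ 19.0 N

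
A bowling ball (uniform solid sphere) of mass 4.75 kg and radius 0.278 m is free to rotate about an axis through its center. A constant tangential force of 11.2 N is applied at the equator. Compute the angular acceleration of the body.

α ≈ 21.2 rad/s²

I = (2/5)MR² = (2/5)(4.75)(0.278)² = 0.1468 kg·m².
τ = F R = (11.2)(0.278) = 3.114 N·m.
Newton's second law for rotation, τ = Iα, gives α = τ/I = 3.114/0.1468 = 21.20 rad/s².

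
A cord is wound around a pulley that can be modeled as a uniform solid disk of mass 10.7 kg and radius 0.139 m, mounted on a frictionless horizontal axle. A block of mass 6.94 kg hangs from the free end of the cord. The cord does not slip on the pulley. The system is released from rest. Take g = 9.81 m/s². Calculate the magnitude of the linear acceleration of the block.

I = ½MR² = (1/2)(10.7)(0.139)² = 0.1034 kg·m².
Block: mg − T = ma. Pulley: TR = Iα. No-slip: a = αR, so T = (I/R²)a = 5.350·a.
Then mg = (m + 5.350)a, so a = (6.94)(9.81)/(6.94 + 5.350) = 5.540 m/s².

a ≈ 5.54 m/s²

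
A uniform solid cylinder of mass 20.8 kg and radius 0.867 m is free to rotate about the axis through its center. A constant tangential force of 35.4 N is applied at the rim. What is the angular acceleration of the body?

I = ½MR² = (1/2)(20.8)(0.867)² = 7.818 kg·m².
τ = F R = (35.4)(0.867) = 30.69 N·m.
Newton's second law for rotation, τ = Iα, gives α = τ/I = 30.69/7.818 = 3.926 rad/s².

α ≈ 3.93 rad/s²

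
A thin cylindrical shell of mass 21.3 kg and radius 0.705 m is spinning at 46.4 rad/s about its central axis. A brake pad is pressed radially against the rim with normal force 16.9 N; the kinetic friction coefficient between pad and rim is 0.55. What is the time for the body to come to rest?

I = MR² = (21.3)(0.705)² = 10.59 kg·m².
Friction force f = μN = (0.55)(16.9) = 9.295 N at the rim; torque magnitude τ = fR = 6.553 N·m, opposing ω.
|α| = τ/I = 6.553/10.59 = 0.6190 rad/s² (deceleration).
0 = ω₀ − |α|t ⇒ t = ω₀/|α| = 46.4/0.6190 = 74.96 s.

t ≈ 75.0 s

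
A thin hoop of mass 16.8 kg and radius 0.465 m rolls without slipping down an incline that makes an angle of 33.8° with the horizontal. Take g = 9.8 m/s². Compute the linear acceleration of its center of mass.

Translation along the incline: Mg sinθ − f = Ma.
Rotation about the center: fR = Iα with I = MR². No-slip gives a = αR, so f = (I/R²)a = M a.
Substituting: Mg sinθ = (1 + 1.000)Ma, so a = g sinθ/(1 + 1.000) = (9.8) sin 33.8° / 2.000 = 2.726 m/s².

a ≈ 2.73 m/s²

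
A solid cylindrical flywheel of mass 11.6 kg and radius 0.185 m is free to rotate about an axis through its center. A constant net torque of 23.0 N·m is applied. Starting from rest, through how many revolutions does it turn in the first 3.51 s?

≈ 114 revolutions

I = ½MR² = (1/2)(11.6)(0.185)² = 0.1985 kg·m².
α = τ/I = 23.0/0.1985 = 115.9 rad/s².
θ = ½αt² = ½(115.9)(3.51)² = 713.7 rad.
Revolutions = θ/(2π) = 113.6.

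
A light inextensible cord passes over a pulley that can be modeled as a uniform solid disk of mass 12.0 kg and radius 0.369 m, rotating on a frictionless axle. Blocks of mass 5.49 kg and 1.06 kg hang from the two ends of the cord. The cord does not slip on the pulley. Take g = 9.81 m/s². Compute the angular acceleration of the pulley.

I = ½MR² = (1/2)(12.0)(0.369)² = 0.8170 kg·m².
Heavier block: m₁g − T₁ = m₁a. Lighter block: T₂ − m₂g = m₂a.
Pulley: (T₁ − T₂)R = Iα = I(a/R), so T₁ − T₂ = (I/R²)a = (1/2)M_p a = 6.000·a.
Adding the three: (m₁ − m₂)g = (m₁ + m₂ + 6.000)a, so a = (5.49 − 1.06)(9.81)/(5.49 + 1.06 + 6.000) = 3.463 m/s².
α = a/R = 3.463/0.369 = 9.384 rad/s².

α ≈ 9.38 rad/s²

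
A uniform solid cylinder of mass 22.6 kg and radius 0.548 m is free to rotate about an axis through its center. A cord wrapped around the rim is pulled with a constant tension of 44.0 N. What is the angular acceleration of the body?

α ≈ 7.11 rad/s²

I = ½MR² = (1/2)(22.6)(0.548)² = 3.393 kg·m².
τ = F R = (44.0)(0.548) = 24.11 N·m.
From τ = Iα: α = 24.11/3.393 = 7.105 rad/s².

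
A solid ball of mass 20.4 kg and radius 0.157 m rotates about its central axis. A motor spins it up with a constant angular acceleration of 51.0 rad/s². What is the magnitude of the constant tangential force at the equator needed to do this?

F ≈ 65.3 N

I = (2/5)MR² = (2/5)(20.4)(0.157)² = 0.2011 kg·m².
The required torque is τ = Iα = (0.2011)(51.00) = 10.26 N·m.
A tangential force at the equator gives τ = FR, so F = τ/R = 10.26/0.157 = 65.34 N.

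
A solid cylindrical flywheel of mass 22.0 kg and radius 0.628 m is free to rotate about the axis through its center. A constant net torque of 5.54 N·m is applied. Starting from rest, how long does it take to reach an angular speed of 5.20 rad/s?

t ≈ 4.07 s

I = ½MR² = (1/2)(22.0)(0.628)² = 4.338 kg·m².
α = τ/I = 5.54/4.338 = 1.277 rad/s².
ω = αt ⇒ t = ω/α = 5.20/1.277 = 4.072 s.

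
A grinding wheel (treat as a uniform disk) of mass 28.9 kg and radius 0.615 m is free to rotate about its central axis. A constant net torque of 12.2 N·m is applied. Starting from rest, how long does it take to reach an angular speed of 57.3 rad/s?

t ≈ 25.7 s

I = ½MR² = (1/2)(28.9)(0.615)² = 5.465 kg·m².
α = τ/I = 12.2/5.465 = 2.232 rad/s².
ω = αt ⇒ t = ω/α = 57.3/2.232 = 25.67 s.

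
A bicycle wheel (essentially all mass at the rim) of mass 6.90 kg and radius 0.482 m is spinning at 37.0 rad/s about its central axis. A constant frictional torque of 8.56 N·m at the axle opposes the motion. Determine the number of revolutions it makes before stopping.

I = MR² = (6.90)(0.482)² = 1.603 kg·m².
The net torque has magnitude 8.56 N·m, opposing ω.
|α| = τ/I = 8.560/1.603 = 5.340 rad/s² (deceleration).
ω² = ω₀² − 2|α|θ with ω = 0 ⇒ θ = ω₀²/(2|α|) = 128.2 rad = 20.40 rev.

≈ 20.4 revolutions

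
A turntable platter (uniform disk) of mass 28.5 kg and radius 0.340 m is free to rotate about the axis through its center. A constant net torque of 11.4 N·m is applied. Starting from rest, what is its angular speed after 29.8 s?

I = ½MR² = (1/2)(28.5)(0.340)² = 1.647 kg·m².
α = τ/I = 11.4/1.647 = 6.920 rad/s².
ω = ω₀ + αt = 0 + (6.920)(29.8) = 206.2 rad/s.

ω ≈ 206 rad/s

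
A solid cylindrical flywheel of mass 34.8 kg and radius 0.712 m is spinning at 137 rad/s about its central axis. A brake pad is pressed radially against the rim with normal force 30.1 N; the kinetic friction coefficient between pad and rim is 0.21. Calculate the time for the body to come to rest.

I = ½MR² = (1/2)(34.8)(0.712)² = 8.821 kg·m².
Friction force f = μN = (0.21)(30.1) = 6.321 N at the rim; torque magnitude τ = fR = 4.501 N·m, opposing ω.
|α| = τ/I = 4.501/8.821 = 0.5102 rad/s² (deceleration).
0 = ω₀ − |α|t ⇒ t = ω₀/|α| = 137/0.5102 = 268.5 s.

t ≈ 269 s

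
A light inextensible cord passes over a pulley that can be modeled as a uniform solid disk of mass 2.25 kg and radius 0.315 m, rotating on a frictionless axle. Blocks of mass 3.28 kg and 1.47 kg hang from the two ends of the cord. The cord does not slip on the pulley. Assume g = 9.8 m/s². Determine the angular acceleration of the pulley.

α ≈ 9.58 rad/s²

I = ½MR² = (1/2)(2.25)(0.315)² = 0.1116 kg·m².
Heavier block: m₁g − T₁ = m₁a. Lighter block: T₂ − m₂g = m₂a.
Pulley: (T₁ − T₂)R = Iα = I(a/R), so T₁ − T₂ = (I/R²)a = (1/2)M_p a = 1.125·a.
Adding the three: (m₁ − m₂)g = (m₁ + m₂ + 1.125)a, so a = (3.28 − 1.47)(9.8)/(3.28 + 1.47 + 1.125) = 3.019 m/s².
α = a/R = 3.019/0.315 = 9.585 rad/s².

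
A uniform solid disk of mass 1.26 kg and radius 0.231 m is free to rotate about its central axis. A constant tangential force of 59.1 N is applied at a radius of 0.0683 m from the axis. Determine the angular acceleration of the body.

I = ½MR² = (1/2)(1.26)(0.231)² = 0.03362 kg·m².
τ = F·r = (59.1)(0.0683) = 4.037 N·m.
Newton's second law for rotation, τ = Iα, gives α = τ/I = 4.037/0.03362 = 120.1 rad/s².

α ≈ 120 rad/s²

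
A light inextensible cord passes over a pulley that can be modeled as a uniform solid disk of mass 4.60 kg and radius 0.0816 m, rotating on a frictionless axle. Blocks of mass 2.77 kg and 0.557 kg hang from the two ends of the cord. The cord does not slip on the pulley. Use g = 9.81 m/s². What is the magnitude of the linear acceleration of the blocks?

a ≈ 3.86 m/s²

I = ½MR² = (1/2)(4.60)(0.0816)² = 0.01531 kg·m².
Heavier block: m₁g − T₁ = m₁a. Lighter block: T₂ − m₂g = m₂a.
Pulley: (T₁ − T₂)R = Iα = I(a/R), so T₁ − T₂ = (I/R²)a = (1/2)M_p a = 2.300·a.
Adding the three: (m₁ − m₂)g = (m₁ + m₂ + 2.300)a, so a = (2.77 − 0.557)(9.81)/(2.77 + 0.557 + 2.300) = 3.858 m/s².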